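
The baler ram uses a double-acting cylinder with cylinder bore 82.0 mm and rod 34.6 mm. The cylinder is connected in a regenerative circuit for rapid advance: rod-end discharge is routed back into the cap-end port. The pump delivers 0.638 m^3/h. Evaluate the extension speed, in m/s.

In regeneration the rod-end outflow joins the pump flow into the cap end, so the net volume the pump must supply per unit advance equals the rod cross-section area.
Rod cross-section A_rod = π/4 × (34.6 mm)² = 940.2 mm^2
v = Q_pump / A_rod

v ≈ 0.188 m/s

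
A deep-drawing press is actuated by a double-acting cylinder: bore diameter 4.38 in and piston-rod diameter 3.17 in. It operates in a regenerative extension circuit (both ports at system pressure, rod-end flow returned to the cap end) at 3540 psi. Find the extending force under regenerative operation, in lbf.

With equal pressure on both faces, forces on the annular region cancel; the net push is pressure × rod cross-section.
Rod cross-section A_rod = π/4 × (3.17 in)² = 7.892 in^2
F = P × A_rod

F ≈ 27900 lbf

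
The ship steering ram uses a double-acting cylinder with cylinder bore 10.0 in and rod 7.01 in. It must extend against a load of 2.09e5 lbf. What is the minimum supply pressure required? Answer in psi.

P ≈ 2660 psi

Cap-side area A_cap = π/4 × (10.0 in)² = 78.54 in^2
P = F / A = 2.09e5 lbf / A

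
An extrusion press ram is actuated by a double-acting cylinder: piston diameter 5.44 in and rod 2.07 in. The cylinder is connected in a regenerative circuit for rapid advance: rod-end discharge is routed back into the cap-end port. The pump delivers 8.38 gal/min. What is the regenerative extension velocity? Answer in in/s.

v ≈ 9.59 in/s

In regeneration the rod-end outflow joins the pump flow into the cap end, so the net volume the pump must supply per unit advance equals the rod cross-section area.
Rod cross-section A_rod = π/4 × (2.07 in)² = 3.365 in^2
v = Q_pump / A_rod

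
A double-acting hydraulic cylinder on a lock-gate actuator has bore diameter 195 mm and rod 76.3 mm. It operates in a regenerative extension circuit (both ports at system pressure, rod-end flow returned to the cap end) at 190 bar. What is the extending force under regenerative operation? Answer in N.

With equal pressure on both faces, forces on the annular region cancel; the net push is pressure × rod cross-section.
Rod cross-section A_rod = π/4 × (76.3 mm)² = 4572 mm^2
F = P × A_rod

F ≈ 86900 N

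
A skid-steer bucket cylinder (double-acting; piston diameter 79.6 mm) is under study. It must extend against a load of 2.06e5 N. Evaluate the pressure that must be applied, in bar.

P ≈ 414 bar

Cap-side area A_cap = π/4 × (79.6 mm)² = 4976 mm^2
P = F / A = 2.06e5 N / A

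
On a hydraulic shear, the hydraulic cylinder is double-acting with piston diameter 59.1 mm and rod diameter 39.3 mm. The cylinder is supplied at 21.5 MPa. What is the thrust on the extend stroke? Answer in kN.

F ≈ 59.0 kN

Cap-side area A_cap = π/4 × (59.1 mm)² = 2743 mm^2
F = P × A_cap = 21.5 MPa × A_cap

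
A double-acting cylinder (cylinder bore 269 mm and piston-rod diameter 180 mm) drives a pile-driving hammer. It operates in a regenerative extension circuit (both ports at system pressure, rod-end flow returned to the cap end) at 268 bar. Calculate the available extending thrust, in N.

F ≈ 6.82e5 N

With equal pressure on both faces, forces on the annular region cancel; the net push is pressure × rod cross-section.
Rod cross-section A_rod = π/4 × (180 mm)² = 25450 mm^2
F = P × A_rod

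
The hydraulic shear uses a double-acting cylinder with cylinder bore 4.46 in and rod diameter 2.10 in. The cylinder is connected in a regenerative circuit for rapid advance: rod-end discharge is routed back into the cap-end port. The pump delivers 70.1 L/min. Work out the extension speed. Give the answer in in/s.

In regeneration the rod-end outflow joins the pump flow into the cap end, so the net volume the pump must supply per unit advance equals the rod cross-section area.
Rod cross-section A_rod = π/4 × (2.10 in)² = 3.464 in^2
v = Q_pump / A_rod

v ≈ 20.6 in/s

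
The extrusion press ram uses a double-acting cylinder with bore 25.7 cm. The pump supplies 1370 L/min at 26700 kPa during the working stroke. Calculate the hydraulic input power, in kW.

Hydraulic power = P × Q

W ≈ 610 kW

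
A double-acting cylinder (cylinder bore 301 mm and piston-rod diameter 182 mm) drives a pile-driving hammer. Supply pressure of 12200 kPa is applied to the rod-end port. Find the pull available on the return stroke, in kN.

Rod-side annular area A_ann = π/4 × (301² − 182²) = 45140 mm^2
On retraction the pressure acts on the annular area (bore minus rod).
F = P × A_ann

F ≈ 551 kN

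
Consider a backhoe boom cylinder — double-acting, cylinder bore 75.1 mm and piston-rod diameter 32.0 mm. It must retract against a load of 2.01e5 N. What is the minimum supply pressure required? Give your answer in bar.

Rod-side annular area A_ann = π/4 × (75.1² − 32.0²) = 3625 mm^2
Retraction: pressure acts on the annular area.
P = F / A = 2.01e5 N / A

P ≈ 554 bar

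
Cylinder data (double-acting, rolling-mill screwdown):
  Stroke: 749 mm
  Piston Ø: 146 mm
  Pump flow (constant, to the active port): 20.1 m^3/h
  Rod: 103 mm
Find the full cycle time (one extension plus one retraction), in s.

t ≈ 3.37 s

Cap-side area A_cap = π/4 × (146 mm)² = 16740 mm^2
Rod-side annular area A_ann = π/4 × (146² − 103²) = 8409 mm^2
t_ext = A_cap·L/Q = 2.246 s
t_ret = A_ann·L/Q = 1.128 s
t_cycle = t_ext + t_ret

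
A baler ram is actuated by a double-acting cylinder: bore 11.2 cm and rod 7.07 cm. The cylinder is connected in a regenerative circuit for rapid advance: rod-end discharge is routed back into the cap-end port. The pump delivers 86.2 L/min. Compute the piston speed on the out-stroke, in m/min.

v ≈ 22.0 m/min

In regeneration the rod-end outflow joins the pump flow into the cap end, so the net volume the pump must supply per unit advance equals the rod cross-section area.
Rod cross-section A_rod = π/4 × (7.07 cm)² = 39.26 cm^2
v = Q_pump / A_rod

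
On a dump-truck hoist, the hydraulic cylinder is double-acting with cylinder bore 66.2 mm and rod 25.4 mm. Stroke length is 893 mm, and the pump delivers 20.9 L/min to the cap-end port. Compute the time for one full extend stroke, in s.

Cap-side area A_cap = π/4 × (66.2 mm)² = 3442 mm^2
Swept volume V = A × L; t = V / Q = A·L / Q

t ≈ 8.82 s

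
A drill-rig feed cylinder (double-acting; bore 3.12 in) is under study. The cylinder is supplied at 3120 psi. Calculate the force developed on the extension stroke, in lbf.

F ≈ 23900 lbf

Cap-side area A_cap = π/4 × (3.12 in)² = 7.645 in^2
F = P × A_cap = 3120 psi × A_cap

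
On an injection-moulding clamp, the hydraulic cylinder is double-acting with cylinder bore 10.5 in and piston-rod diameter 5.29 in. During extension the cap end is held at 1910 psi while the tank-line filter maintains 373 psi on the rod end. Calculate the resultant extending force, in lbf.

F ≈ 1.41e5 lbf

Cap-side area A_cap = π/4 × (10.5 in)² = 86.59 in^2
Rod-side annular area A_ann = π/4 × (10.5² − 5.29²) = 64.61 in^2
Net thrust = P_cap·A_cap − P_rod·A_ann = 1.654e5 lbf − 24100 lbf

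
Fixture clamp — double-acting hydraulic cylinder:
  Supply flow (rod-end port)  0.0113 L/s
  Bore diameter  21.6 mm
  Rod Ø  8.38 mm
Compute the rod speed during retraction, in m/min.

v ≈ 2.18 m/min

Rod-side annular area A_ann = π/4 × (21.6² − 8.38²) = 311.3 mm^2
Flow into the rod-end port fills the annular volume.
v = Q / A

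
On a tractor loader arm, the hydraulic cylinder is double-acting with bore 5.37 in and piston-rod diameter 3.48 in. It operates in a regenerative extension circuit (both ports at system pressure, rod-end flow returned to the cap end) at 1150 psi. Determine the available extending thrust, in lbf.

With equal pressure on both faces, forces on the annular region cancel; the net push is pressure × rod cross-section.
Rod cross-section A_rod = π/4 × (3.48 in)² = 9.511 in^2
F = P × A_rod

F ≈ 10900 lbf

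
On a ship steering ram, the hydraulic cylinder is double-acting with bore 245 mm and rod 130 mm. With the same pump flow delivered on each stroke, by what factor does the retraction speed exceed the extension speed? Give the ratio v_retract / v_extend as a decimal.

v_ret/v_ext ≈ 1.39

Cap-side area A_cap = π/4 × (245 mm)² = 47140 mm^2
Rod-side annular area A_ann = π/4 × (245² − 130²) = 33870 mm^2
For equal Q, v ∝ 1/A, so v_ret/v_ext = A_cap/A_ann.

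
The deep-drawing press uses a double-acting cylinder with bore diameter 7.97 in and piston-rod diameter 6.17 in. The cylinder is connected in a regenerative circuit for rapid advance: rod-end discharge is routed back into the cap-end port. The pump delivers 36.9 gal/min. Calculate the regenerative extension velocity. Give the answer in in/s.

v ≈ 4.75 in/s

In regeneration the rod-end outflow joins the pump flow into the cap end, so the net volume the pump must supply per unit advance equals the rod cross-section area.
Rod cross-section A_rod = π/4 × (6.17 in)² = 29.90 in^2
v = Q_pump / A_rod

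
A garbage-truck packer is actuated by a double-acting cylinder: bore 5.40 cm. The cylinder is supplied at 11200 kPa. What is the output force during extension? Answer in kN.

Cap-side area A_cap = π/4 × (5.40 cm)² = 22.90 cm^2
F = P × A_cap = 11200 kPa × A_cap

F ≈ 25.7 kN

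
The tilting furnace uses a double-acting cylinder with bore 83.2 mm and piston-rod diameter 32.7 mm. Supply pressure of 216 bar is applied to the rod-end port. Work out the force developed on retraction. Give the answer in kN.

F ≈ 99.3 kN

Rod-side annular area A_ann = π/4 × (83.2² − 32.7²) = 4597 mm^2
On retraction the pressure acts on the annular area (bore minus rod).
F = P × A_ann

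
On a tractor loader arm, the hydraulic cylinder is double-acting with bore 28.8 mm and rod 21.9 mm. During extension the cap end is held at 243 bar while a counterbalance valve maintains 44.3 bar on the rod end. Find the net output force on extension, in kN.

Cap-side area A_cap = π/4 × (28.8 mm)² = 651.4 mm^2
Rod-side annular area A_ann = π/4 × (28.8² − 21.9²) = 274.8 mm^2
Net thrust = P_cap·A_cap − P_rod·A_ann = 15.83 kN − 1.217 kN

F ≈ 14.6 kN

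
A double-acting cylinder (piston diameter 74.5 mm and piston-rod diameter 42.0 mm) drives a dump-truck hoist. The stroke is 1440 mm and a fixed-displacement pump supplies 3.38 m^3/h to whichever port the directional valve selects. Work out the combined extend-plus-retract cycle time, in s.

Cap-side area A_cap = π/4 × (74.5 mm)² = 4359 mm^2
Rod-side annular area A_ann = π/4 × (74.5² − 42.0²) = 2974 mm^2
t_ext = A_cap·L/Q = 6.686 s
t_ret = A_ann·L/Q = 4.561 s
t_cycle = t_ext + t_ret

t ≈ 11.2 s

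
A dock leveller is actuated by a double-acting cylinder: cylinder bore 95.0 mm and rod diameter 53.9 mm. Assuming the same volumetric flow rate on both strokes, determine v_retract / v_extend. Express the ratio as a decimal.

Cap-side area A_cap = π/4 × (95.0 mm)² = 7088 mm^2
Rod-side annular area A_ann = π/4 × (95.0² − 53.9²) = 4806 mm^2
For equal Q, v ∝ 1/A, so v_ret/v_ext = A_cap/A_ann.

v_ret/v_ext ≈ 1.47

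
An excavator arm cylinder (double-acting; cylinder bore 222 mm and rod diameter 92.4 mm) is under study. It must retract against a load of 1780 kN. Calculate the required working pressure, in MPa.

P ≈ 55.6 MPa

Rod-side annular area A_ann = π/4 × (222² − 92.4²) = 32000 mm^2
Retraction: pressure acts on the annular area.
P = F / A = 1780 kN / A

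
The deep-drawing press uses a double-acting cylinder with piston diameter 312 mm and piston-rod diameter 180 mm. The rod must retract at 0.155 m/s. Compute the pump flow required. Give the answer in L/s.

Rod-side annular area A_ann = π/4 × (312² − 180²) = 51010 mm^2
Q = A × v

Q ≈ 7.91 L/s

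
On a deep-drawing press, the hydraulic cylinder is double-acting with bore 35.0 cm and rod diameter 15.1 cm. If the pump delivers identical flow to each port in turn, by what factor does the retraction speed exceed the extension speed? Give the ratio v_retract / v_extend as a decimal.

Cap-side area A_cap = π/4 × (35.0 cm)² = 962.1 cm^2
Rod-side annular area A_ann = π/4 × (35.0² − 15.1²) = 783.0 cm^2
For equal Q, v ∝ 1/A, so v_ret/v_ext = A_cap/A_ann.

v_ret/v_ext ≈ 1.23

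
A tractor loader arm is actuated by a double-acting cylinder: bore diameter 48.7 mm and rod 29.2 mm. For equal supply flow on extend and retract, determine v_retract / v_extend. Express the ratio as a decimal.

Cap-side area A_cap = π/4 × (48.7 mm)² = 1863 mm^2
Rod-side annular area A_ann = π/4 × (48.7² − 29.2²) = 1193 mm^2
For equal Q, v ∝ 1/A, so v_ret/v_ext = A_cap/A_ann.

v_ret/v_ext ≈ 1.56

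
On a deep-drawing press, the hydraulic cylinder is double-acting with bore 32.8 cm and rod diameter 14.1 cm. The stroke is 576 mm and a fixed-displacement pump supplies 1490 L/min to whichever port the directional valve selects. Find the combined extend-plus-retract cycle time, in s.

t ≈ 3.56 s

Cap-side area A_cap = π/4 × (32.8 cm)² = 845.0 cm^2
Rod-side annular area A_ann = π/4 × (32.8² − 14.1²) = 688.8 cm^2
t_ext = A_cap·L/Q = 1.960 s
t_ret = A_ann·L/Q = 1.598 s
t_cycle = t_ext + t_ret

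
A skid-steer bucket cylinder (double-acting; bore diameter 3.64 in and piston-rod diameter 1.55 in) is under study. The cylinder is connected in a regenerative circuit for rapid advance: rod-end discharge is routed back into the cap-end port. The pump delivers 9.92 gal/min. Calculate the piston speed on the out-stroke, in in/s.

In regeneration the rod-end outflow joins the pump flow into the cap end, so the net volume the pump must supply per unit advance equals the rod cross-section area.
Rod cross-section A_rod = π/4 × (1.55 in)² = 1.887 in^2
v = Q_pump / A_rod

v ≈ 20.2 in/s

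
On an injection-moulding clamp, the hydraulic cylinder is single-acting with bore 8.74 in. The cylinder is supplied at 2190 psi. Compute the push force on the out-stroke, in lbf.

F ≈ 1.31e5 lbf

Cap-side area A_cap = π/4 × (8.74 in)² = 59.99 in^2
F = P × A_cap = 2190 psi × A_cap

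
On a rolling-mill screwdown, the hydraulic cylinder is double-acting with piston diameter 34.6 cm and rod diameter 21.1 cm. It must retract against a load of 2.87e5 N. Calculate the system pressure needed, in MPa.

Rod-side annular area A_ann = π/4 × (34.6² − 21.1²) = 590.6 cm^2
Retraction: pressure acts on the annular area.
P = F / A = 2.87e5 N / A

P ≈ 4.86 MPa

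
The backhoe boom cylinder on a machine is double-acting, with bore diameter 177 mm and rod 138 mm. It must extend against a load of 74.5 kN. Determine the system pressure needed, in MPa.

P ≈ 3.03 MPa

Cap-side area A_cap = π/4 × (177 mm)² = 24610 mm^2
P = F / A = 74.5 kN / A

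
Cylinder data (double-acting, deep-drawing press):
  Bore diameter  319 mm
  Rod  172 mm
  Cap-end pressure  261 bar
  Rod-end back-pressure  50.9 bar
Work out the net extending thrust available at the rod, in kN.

F ≈ 1800 kN

Cap-side area A_cap = π/4 × (319 mm)² = 79920 mm^2
Rod-side annular area A_ann = π/4 × (319² − 172²) = 56690 mm^2
Net thrust = P_cap·A_cap − P_rod·A_ann = 2086 kN − 288.5 kN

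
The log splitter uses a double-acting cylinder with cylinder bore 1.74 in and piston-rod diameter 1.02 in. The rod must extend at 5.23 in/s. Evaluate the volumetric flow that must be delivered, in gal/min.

Q ≈ 3.23 gal/min

Cap-side area A_cap = π/4 × (1.74 in)² = 2.378 in^2
Q = A × v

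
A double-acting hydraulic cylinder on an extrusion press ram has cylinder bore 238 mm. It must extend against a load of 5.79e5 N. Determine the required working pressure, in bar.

Cap-side area A_cap = π/4 × (238 mm)² = 44490 mm^2
P = F / A = 5.79e5 N / A

P ≈ 130 bar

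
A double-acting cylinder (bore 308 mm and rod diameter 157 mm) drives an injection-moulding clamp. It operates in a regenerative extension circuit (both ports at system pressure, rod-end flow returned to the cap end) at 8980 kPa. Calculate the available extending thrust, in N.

With equal pressure on both faces, forces on the annular region cancel; the net push is pressure × rod cross-section.
Rod cross-section A_rod = π/4 × (157 mm)² = 19360 mm^2
F = P × A_rod

F ≈ 1.74e5 N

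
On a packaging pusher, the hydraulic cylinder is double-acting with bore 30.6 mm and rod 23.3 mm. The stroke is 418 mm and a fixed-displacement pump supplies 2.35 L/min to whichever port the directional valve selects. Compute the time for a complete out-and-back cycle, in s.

t ≈ 11.1 s

Cap-side area A_cap = π/4 × (30.6 mm)² = 735.4 mm^2
Rod-side annular area A_ann = π/4 × (30.6² − 23.3²) = 309.0 mm^2
t_ext = A_cap·L/Q = 7.849 s
t_ret = A_ann·L/Q = 3.298 s
t_cycle = t_ext + t_ret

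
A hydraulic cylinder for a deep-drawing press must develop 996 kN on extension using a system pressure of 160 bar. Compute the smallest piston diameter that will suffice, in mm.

Extension force acts on the full piston face: F = P × (π/4)D².
D = √(4F / (πP)) = √(4 × 996 kN / (π × 160 bar))

D ≈ 282 mm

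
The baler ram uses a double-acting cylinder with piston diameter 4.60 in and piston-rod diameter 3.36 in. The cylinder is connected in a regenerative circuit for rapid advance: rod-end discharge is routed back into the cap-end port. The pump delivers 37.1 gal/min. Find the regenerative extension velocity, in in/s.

v ≈ 16.1 in/s

In regeneration the rod-end outflow joins the pump flow into the cap end, so the net volume the pump must supply per unit advance equals the rod cross-section area.
Rod cross-section A_rod = π/4 × (3.36 in)² = 8.867 in^2
v = Q_pump / A_rod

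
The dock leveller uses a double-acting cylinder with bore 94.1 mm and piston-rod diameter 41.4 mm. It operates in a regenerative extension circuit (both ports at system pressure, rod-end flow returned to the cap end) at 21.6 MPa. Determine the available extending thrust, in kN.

F ≈ 29.1 kN

With equal pressure on both faces, forces on the annular region cancel; the net push is pressure × rod cross-section.
Rod cross-section A_rod = π/4 × (41.4 mm)² = 1346 mm^2
F = P × A_rod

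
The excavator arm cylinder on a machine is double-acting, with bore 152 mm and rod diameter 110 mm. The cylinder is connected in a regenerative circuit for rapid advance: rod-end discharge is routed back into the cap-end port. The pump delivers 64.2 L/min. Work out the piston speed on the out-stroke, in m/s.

v ≈ 0.113 m/s

In regeneration the rod-end outflow joins the pump flow into the cap end, so the net volume the pump must supply per unit advance equals the rod cross-section area.
Rod cross-section A_rod = π/4 × (110 mm)² = 9503 mm^2
v = Q_pump / A_rod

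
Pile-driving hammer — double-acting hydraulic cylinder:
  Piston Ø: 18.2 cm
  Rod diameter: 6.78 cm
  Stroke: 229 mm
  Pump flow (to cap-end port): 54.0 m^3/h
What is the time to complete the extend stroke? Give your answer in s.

t ≈ 0.397 s

Cap-side area A_cap = π/4 × (18.2 cm)² = 260.2 cm^2
Swept volume V = A × L; t = V / Q = A·L / Q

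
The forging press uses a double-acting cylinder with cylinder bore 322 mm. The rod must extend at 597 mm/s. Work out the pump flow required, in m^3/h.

Q ≈ 175 m^3/h

Cap-side area A_cap = π/4 × (322 mm)² = 81430 mm^2
Q = A × v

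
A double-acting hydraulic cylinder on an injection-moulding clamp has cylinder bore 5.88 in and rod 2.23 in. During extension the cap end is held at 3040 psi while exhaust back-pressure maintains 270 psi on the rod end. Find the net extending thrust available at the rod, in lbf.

Cap-side area A_cap = π/4 × (5.88 in)² = 27.15 in^2
Rod-side annular area A_ann = π/4 × (5.88² − 2.23²) = 23.25 in^2
Net thrust = P_cap·A_cap − P_rod·A_ann = 82550 lbf − 6277 lbf

F ≈ 76300 lbf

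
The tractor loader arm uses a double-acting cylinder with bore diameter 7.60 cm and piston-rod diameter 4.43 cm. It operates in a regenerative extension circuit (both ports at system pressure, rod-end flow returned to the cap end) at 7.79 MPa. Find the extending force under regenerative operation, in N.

With equal pressure on both faces, forces on the annular region cancel; the net push is pressure × rod cross-section.
Rod cross-section A_rod = π/4 × (4.43 cm)² = 15.41 cm^2
F = P × A_rod

F ≈ 12000 N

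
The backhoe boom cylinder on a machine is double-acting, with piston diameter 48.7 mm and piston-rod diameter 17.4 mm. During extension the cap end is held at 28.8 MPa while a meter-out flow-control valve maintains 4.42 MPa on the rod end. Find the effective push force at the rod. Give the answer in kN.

F ≈ 46.5 kN

Cap-side area A_cap = π/4 × (48.7 mm)² = 1863 mm^2
Rod-side annular area A_ann = π/4 × (48.7² − 17.4²) = 1625 mm^2
Net thrust = P_cap·A_cap − P_rod·A_ann = 53.65 kN − 7.182 kN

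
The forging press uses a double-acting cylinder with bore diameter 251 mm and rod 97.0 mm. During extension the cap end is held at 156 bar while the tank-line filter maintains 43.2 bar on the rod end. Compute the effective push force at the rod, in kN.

F ≈ 590 kN

Cap-side area A_cap = π/4 × (251 mm)² = 49480 mm^2
Rod-side annular area A_ann = π/4 × (251² − 97.0²) = 42090 mm^2
Net thrust = P_cap·A_cap − P_rod·A_ann = 771.9 kN − 181.8 kN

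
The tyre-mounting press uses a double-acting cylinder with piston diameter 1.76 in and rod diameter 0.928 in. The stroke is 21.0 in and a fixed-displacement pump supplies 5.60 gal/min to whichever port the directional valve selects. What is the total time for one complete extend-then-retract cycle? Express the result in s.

t ≈ 4.08 s

Cap-side area A_cap = π/4 × (1.76 in)² = 2.433 in^2
Rod-side annular area A_ann = π/4 × (1.76² − 0.928²) = 1.756 in^2
t_ext = A_cap·L/Q = 2.370 s
t_ret = A_ann·L/Q = 1.711 s
t_cycle = t_ext + t_ret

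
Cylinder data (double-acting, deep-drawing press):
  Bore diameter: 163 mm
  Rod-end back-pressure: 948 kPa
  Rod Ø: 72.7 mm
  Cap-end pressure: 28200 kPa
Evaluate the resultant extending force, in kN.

F ≈ 573 kN

Cap-side area A_cap = π/4 × (163 mm)² = 20870 mm^2
Rod-side annular area A_ann = π/4 × (163² − 72.7²) = 16720 mm^2
Net thrust = P_cap·A_cap − P_rod·A_ann = 588.5 kN − 15.85 kN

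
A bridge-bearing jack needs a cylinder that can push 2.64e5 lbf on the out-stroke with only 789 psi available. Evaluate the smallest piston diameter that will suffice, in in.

D ≈ 20.6 in

Extension force acts on the full piston face: F = P × (π/4)D².
D = √(4F / (πP)) = √(4 × 2.64e5 lbf / (π × 789 psi))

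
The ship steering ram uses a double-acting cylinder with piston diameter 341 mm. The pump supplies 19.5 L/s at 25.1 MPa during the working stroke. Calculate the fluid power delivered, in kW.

W ≈ 489 kW

Hydraulic power = P × Q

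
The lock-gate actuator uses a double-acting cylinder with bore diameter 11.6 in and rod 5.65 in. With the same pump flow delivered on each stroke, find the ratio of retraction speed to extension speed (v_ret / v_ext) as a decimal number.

Cap-side area A_cap = π/4 × (11.6 in)² = 105.7 in^2
Rod-side annular area A_ann = π/4 × (11.6² − 5.65²) = 80.61 in^2
For equal Q, v ∝ 1/A, so v_ret/v_ext = A_cap/A_ann.

v_ret/v_ext ≈ 1.31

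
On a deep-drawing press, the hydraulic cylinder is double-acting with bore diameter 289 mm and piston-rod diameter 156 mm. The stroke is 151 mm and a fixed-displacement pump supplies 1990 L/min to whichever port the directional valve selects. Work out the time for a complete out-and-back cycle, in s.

t ≈ 0.510 s

Cap-side area A_cap = π/4 × (289 mm)² = 65600 mm^2
Rod-side annular area A_ann = π/4 × (289² − 156²) = 46480 mm^2
t_ext = A_cap·L/Q = 0.2986 s
t_ret = A_ann·L/Q = 0.2116 s
t_cycle = t_ext + t_ret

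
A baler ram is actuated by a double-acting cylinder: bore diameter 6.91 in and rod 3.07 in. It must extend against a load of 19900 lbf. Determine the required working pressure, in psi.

Cap-side area A_cap = π/4 × (6.91 in)² = 37.50 in^2
P = F / A = 19900 lbf / A

P ≈ 531 psi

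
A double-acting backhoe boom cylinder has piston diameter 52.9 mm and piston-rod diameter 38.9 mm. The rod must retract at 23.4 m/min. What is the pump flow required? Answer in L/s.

Rod-side annular area A_ann = π/4 × (52.9² − 38.9²) = 1009 mm^2
Q = A × v

Q ≈ 0.394 L/s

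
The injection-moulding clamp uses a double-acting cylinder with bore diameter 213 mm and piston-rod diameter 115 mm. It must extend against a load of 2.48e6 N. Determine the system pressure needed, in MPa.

Cap-side area A_cap = π/4 × (213 mm)² = 35630 mm^2
P = F / A = 2.48e6 N / A

P ≈ 69.6 MPa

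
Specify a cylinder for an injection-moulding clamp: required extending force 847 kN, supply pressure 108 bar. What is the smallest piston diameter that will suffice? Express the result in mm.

Extension force acts on the full piston face: F = P × (π/4)D².
D = √(4F / (πP)) = √(4 × 847 kN / (π × 108 bar))

D ≈ 316 mm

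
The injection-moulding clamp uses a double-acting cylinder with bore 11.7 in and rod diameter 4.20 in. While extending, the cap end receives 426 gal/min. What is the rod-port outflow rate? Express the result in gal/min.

Cap-side area A_cap = π/4 × (11.7 in)² = 107.5 in^2
Rod-side annular area A_ann = π/4 × (11.7² − 4.20²) = 93.66 in^2
Piston speed v = Q_in/A_cap; rod-end outflow Q_out = v × A_ann = Q_in × A_ann/A_cap.

Q_out ≈ 371 gal/min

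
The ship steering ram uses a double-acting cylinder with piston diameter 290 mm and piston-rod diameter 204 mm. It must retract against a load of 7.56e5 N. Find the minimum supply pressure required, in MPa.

Rod-side annular area A_ann = π/4 × (290² − 204²) = 33370 mm^2
Retraction: pressure acts on the annular area.
P = F / A = 7.56e5 N / A

P ≈ 22.7 MPa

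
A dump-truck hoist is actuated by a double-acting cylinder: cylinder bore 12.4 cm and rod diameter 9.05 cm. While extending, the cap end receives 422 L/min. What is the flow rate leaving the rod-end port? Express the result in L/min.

Cap-side area A_cap = π/4 × (12.4 cm)² = 120.8 cm^2
Rod-side annular area A_ann = π/4 × (12.4² − 9.05²) = 56.44 cm^2
Piston speed v = Q_in/A_cap; rod-end outflow Q_out = v × A_ann = Q_in × A_ann/A_cap.

Q_out ≈ 197 L/min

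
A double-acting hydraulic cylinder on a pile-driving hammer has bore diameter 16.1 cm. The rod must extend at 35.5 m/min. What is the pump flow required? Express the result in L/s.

Q ≈ 12.0 L/s

Cap-side area A_cap = π/4 × (16.1 cm)² = 203.6 cm^2
Q = A × v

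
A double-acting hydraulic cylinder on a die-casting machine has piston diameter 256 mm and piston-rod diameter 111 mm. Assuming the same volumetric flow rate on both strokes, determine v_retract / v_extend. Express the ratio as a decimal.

Cap-side area A_cap = π/4 × (256 mm)² = 51470 mm^2
Rod-side annular area A_ann = π/4 × (256² − 111²) = 41790 mm^2
For equal Q, v ∝ 1/A, so v_ret/v_ext = A_cap/A_ann.

v_ret/v_ext ≈ 1.23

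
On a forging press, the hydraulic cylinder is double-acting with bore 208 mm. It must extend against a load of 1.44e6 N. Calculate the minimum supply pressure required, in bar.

P ≈ 424 bar

Cap-side area A_cap = π/4 × (208 mm)² = 33980 mm^2
P = F / A = 1.44e6 N / A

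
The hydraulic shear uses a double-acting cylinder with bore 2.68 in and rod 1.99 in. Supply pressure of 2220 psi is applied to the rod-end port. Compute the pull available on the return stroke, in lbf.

Rod-side annular area A_ann = π/4 × (2.68² − 1.99²) = 2.531 in^2
On retraction the pressure acts on the annular area (bore minus rod).
F = P × A_ann

F ≈ 5620 lbf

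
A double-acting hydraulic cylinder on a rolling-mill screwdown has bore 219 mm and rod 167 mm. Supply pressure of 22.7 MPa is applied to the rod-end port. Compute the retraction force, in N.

Rod-side annular area A_ann = π/4 × (219² − 167²) = 15760 mm^2
On retraction the pressure acts on the annular area (bore minus rod).
F = P × A_ann

F ≈ 3.58e5 N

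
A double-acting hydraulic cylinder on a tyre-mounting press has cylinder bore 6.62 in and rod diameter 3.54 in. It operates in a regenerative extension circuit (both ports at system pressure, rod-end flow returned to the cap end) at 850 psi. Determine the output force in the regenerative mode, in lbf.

With equal pressure on both faces, forces on the annular region cancel; the net push is pressure × rod cross-section.
Rod cross-section A_rod = π/4 × (3.54 in)² = 9.842 in^2
F = P × A_rod

F ≈ 8370 lbf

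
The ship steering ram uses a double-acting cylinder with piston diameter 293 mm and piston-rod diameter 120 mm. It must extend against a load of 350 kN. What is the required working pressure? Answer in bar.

P ≈ 51.9 bar

Cap-side area A_cap = π/4 × (293 mm)² = 67430 mm^2
P = F / A = 350 kN / A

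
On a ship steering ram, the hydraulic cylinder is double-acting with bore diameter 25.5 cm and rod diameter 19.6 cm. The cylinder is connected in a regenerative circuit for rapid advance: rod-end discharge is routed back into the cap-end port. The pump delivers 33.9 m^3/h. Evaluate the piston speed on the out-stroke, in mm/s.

In regeneration the rod-end outflow joins the pump flow into the cap end, so the net volume the pump must supply per unit advance equals the rod cross-section area.
Rod cross-section A_rod = π/4 × (19.6 cm)² = 301.7 cm^2
v = Q_pump / A_rod

v ≈ 312 mm/s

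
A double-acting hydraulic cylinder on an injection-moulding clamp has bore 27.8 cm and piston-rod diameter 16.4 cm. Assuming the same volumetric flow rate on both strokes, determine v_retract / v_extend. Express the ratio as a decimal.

v_ret/v_ext ≈ 1.53

Cap-side area A_cap = π/4 × (27.8 cm)² = 607.0 cm^2
Rod-side annular area A_ann = π/4 × (27.8² − 16.4²) = 395.7 cm^2
For equal Q, v ∝ 1/A, so v_ret/v_ext = A_cap/A_ann.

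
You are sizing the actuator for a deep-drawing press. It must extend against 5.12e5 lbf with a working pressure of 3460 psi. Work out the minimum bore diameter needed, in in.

D ≈ 13.7 in

Extension force acts on the full piston face: F = P × (π/4)D².
D = √(4F / (πP)) = √(4 × 5.12e5 lbf / (π × 3460 psi))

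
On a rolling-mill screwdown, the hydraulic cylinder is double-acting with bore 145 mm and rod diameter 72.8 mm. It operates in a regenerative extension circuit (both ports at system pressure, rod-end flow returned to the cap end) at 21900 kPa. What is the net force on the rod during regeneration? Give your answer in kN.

F ≈ 91.2 kN

With equal pressure on both faces, forces on the annular region cancel; the net push is pressure × rod cross-section.
Rod cross-section A_rod = π/4 × (72.8 mm)² = 4162 mm^2
F = P × A_rod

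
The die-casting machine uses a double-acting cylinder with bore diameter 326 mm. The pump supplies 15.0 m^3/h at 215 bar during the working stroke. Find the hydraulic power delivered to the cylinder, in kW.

Hydraulic power = P × Q

W ≈ 89.6 kW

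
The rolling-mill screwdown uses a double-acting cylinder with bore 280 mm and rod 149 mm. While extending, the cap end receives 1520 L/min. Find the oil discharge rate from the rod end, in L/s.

Cap-side area A_cap = π/4 × (280 mm)² = 61580 mm^2
Rod-side annular area A_ann = π/4 × (280² − 149²) = 44140 mm^2
Piston speed v = Q_in/A_cap; rod-end outflow Q_out = v × A_ann = Q_in × A_ann/A_cap.

Q_out ≈ 18.2 L/s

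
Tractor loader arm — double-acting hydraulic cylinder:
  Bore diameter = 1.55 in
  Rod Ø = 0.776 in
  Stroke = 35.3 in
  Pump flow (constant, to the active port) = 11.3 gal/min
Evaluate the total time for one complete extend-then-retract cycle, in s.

t ≈ 2.68 s

Cap-side area A_cap = π/4 × (1.55 in)² = 1.887 in^2
Rod-side annular area A_ann = π/4 × (1.55² − 0.776²) = 1.414 in^2
t_ext = A_cap·L/Q = 1.531 s
t_ret = A_ann·L/Q = 1.147 s
t_cycle = t_ext + t_ret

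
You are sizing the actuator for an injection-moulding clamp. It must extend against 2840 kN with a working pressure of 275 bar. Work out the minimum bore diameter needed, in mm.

Extension force acts on the full piston face: F = P × (π/4)D².
D = √(4F / (πP)) = √(4 × 2840 kN / (π × 275 bar))

D ≈ 363 mm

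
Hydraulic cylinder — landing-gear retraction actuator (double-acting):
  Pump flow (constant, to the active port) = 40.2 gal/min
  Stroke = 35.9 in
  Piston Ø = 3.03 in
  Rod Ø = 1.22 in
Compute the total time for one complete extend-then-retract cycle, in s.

t ≈ 3.07 s

Cap-side area A_cap = π/4 × (3.03 in)² = 7.211 in^2
Rod-side annular area A_ann = π/4 × (3.03² − 1.22²) = 6.042 in^2
t_ext = A_cap·L/Q = 1.673 s
t_ret = A_ann·L/Q = 1.401 s
t_cycle = t_ext + t_ret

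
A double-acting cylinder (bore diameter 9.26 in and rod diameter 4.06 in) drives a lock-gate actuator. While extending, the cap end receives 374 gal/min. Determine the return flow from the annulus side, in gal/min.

Q_out ≈ 302 gal/min

Cap-side area A_cap = π/4 × (9.26 in)² = 67.35 in^2
Rod-side annular area A_ann = π/4 × (9.26² − 4.06²) = 54.40 in^2
Piston speed v = Q_in/A_cap; rod-end outflow Q_out = v × A_ann = Q_in × A_ann/A_cap.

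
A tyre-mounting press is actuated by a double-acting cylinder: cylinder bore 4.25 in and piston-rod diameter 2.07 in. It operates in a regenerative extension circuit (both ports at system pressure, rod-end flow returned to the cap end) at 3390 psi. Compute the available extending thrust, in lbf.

With equal pressure on both faces, forces on the annular region cancel; the net push is pressure × rod cross-section.
Rod cross-section A_rod = π/4 × (2.07 in)² = 3.365 in^2
F = P × A_rod

F ≈ 11400 lbf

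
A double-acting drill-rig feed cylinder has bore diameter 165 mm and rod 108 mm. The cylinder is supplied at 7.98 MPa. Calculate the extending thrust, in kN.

F ≈ 171 kN

Cap-side area A_cap = π/4 × (165 mm)² = 21380 mm^2
F = P × A_cap = 7.98 MPa × A_cap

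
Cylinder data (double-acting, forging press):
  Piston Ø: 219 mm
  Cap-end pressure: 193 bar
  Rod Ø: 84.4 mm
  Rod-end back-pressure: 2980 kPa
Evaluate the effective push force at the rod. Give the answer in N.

Cap-side area A_cap = π/4 × (219 mm)² = 37670 mm^2
Rod-side annular area A_ann = π/4 × (219² − 84.4²) = 32070 mm^2
Net thrust = P_cap·A_cap − P_rod·A_ann = 7.270e5 N − 95580 N

F ≈ 6.31e5 N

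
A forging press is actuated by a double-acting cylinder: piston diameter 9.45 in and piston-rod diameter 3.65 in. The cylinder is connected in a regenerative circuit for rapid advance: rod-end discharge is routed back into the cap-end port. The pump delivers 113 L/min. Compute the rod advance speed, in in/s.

In regeneration the rod-end outflow joins the pump flow into the cap end, so the net volume the pump must supply per unit advance equals the rod cross-section area.
Rod cross-section A_rod = π/4 × (3.65 in)² = 10.46 in^2
v = Q_pump / A_rod

v ≈ 11.0 in/s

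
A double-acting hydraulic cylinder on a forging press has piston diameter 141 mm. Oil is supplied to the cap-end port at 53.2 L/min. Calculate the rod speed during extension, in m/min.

Cap-side area A_cap = π/4 × (141 mm)² = 15610 mm^2
v = Q / A

v ≈ 3.41 m/min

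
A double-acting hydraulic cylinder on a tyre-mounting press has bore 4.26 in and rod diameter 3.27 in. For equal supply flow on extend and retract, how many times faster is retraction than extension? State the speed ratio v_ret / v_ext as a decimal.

Cap-side area A_cap = π/4 × (4.26 in)² = 14.25 in^2
Rod-side annular area A_ann = π/4 × (4.26² − 3.27²) = 5.855 in^2
For equal Q, v ∝ 1/A, so v_ret/v_ext = A_cap/A_ann.

v_ret/v_ext ≈ 2.43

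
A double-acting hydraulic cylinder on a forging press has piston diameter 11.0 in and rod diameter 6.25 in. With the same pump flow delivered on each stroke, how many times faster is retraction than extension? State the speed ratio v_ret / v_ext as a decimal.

v_ret/v_ext ≈ 1.48

Cap-side area A_cap = π/4 × (11.0 in)² = 95.03 in^2
Rod-side annular area A_ann = π/4 × (11.0² − 6.25²) = 64.35 in^2
For equal Q, v ∝ 1/A, so v_ret/v_ext = A_cap/A_ann.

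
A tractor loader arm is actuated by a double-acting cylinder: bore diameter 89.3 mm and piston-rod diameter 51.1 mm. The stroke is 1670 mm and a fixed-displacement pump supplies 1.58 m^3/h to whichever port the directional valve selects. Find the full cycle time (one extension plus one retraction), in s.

t ≈ 39.9 s

Cap-side area A_cap = π/4 × (89.3 mm)² = 6263 mm^2
Rod-side annular area A_ann = π/4 × (89.3² − 51.1²) = 4212 mm^2
t_ext = A_cap·L/Q = 23.83 s
t_ret = A_ann·L/Q = 16.03 s
t_cycle = t_ext + t_ret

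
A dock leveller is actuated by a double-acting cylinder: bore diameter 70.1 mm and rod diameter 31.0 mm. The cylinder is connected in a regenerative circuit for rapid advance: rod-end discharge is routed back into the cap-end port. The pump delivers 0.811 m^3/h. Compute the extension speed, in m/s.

In regeneration the rod-end outflow joins the pump flow into the cap end, so the net volume the pump must supply per unit advance equals the rod cross-section area.
Rod cross-section A_rod = π/4 × (31.0 mm)² = 754.8 mm^2
v = Q_pump / A_rod

v ≈ 0.298 m/s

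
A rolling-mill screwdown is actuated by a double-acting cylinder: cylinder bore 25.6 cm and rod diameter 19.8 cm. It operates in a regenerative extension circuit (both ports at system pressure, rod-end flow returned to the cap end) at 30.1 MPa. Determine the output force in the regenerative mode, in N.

F ≈ 9.27e5 N

With equal pressure on both faces, forces on the annular region cancel; the net push is pressure × rod cross-section.
Rod cross-section A_rod = π/4 × (19.8 cm)² = 307.9 cm^2
F = P × A_rod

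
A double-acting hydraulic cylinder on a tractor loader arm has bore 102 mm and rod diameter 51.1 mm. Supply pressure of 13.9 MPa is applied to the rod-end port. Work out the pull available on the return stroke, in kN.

Rod-side annular area A_ann = π/4 × (102² − 51.1²) = 6120 mm^2
On retraction the pressure acts on the annular area (bore minus rod).
F = P × A_ann

F ≈ 85.1 kN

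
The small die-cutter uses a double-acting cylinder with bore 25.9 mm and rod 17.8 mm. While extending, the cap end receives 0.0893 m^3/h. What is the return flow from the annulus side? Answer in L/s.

Q_out ≈ 0.0131 L/s

Cap-side area A_cap = π/4 × (25.9 mm)² = 526.9 mm^2
Rod-side annular area A_ann = π/4 × (25.9² − 17.8²) = 278.0 mm^2
Piston speed v = Q_in/A_cap; rod-end outflow Q_out = v × A_ann = Q_in × A_ann/A_cap.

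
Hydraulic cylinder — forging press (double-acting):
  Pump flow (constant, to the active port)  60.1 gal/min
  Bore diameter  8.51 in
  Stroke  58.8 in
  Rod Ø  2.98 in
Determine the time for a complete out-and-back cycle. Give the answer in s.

t ≈ 27.1 s

Cap-side area A_cap = π/4 × (8.51 in)² = 56.88 in^2
Rod-side annular area A_ann = π/4 × (8.51² − 2.98²) = 49.90 in^2
t_ext = A_cap·L/Q = 14.45 s
t_ret = A_ann·L/Q = 12.68 s
t_cycle = t_ext + t_ret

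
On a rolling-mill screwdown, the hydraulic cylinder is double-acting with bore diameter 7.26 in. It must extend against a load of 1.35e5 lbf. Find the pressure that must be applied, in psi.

Cap-side area A_cap = π/4 × (7.26 in)² = 41.40 in^2
P = F / A = 1.35e5 lbf / A

P ≈ 3260 psi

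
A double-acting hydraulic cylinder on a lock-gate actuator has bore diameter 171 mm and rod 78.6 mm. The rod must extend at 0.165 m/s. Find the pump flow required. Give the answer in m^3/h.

Q ≈ 13.6 m^3/h

Cap-side area A_cap = π/4 × (171 mm)² = 22970 mm^2
Q = A × v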